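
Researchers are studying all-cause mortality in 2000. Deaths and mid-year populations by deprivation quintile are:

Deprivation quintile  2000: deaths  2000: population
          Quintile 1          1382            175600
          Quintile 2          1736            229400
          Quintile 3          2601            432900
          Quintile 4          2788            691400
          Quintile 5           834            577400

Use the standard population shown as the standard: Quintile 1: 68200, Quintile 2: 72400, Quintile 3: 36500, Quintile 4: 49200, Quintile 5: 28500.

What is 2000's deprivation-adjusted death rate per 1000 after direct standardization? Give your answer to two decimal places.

Deprivation-specific rates per 1000 for 2000: 7.870, 7.568, 6.008, 4.032, 1.444.
Standard total = 254800; weights = 0.2677, 0.2841, 0.1432, 0.1931, 0.1119.
Standardized rate: 0.2677×7.870 + 0.2841×7.568 + 0.1432×6.008 + 0.1931×4.032 + 0.1119×1.444 = 6.0577 per 1000.

6.06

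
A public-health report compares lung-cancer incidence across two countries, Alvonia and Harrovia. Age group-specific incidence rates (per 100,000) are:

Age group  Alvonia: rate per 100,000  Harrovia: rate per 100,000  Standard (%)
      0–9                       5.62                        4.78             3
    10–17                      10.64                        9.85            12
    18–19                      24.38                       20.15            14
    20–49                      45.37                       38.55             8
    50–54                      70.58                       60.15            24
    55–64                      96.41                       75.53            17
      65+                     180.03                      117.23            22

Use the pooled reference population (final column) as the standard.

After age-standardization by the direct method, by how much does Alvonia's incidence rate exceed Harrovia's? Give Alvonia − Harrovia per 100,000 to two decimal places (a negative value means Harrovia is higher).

21.13

Standard weights: 0.03, 0.12, 0.14, 0.08, 0.24, 0.17, 0.22.
Alvonia: 0.0300×5.62 + 0.1200×10.64 + 0.1400×24.38 + 0.0800×45.37 + 0.2400×70.58 + 0.1700×96.41 + 0.2200×180.03 = 81.4237 per 100,000.
Harrovia: 0.0300×4.78 + 0.1200×9.85 + 0.1400×20.15 + 0.0800×38.55 + 0.2400×60.15 + 0.1700×75.53 + 0.2200×117.23 = 60.2971 per 100,000.
Difference = 81.4237 − 60.2971 = 21.1266.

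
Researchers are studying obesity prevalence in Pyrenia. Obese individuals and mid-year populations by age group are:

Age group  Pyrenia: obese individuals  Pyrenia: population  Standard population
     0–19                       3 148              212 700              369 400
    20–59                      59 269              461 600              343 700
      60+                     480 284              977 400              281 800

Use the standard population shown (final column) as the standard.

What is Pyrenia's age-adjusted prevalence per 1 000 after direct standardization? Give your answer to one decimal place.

189.0

Age-specific rates per 1 000 for Pyrenia: 14.800, 128.399, 491.389.
Standard total = 994 900; weights = 0.3713, 0.3455, 0.2832.
Standardized rate: 0.3713×14.800 + 0.3455×128.399 + 0.2832×491.389 = 189.0356 per 1 000.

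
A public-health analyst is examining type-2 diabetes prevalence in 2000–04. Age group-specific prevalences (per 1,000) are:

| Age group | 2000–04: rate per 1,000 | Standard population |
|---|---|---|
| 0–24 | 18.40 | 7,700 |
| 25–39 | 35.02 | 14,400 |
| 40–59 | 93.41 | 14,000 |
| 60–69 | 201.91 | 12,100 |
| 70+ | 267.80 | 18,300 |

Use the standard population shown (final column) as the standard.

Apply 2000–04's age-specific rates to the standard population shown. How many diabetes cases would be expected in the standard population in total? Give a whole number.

Expected diabetes cases = Σ (standard pop × age-specific rate ÷ 1,000)
= 7,700×18.40/1,000 + 14,400×35.02/1,000 + 14,000×93.41/1,000 + 12,100×201.91/1,000 + 18,300×267.80/1,000
= 141.68 + 504.29 + 1307.74 + 2443.11 + 4900.74 = 9297.56.

9298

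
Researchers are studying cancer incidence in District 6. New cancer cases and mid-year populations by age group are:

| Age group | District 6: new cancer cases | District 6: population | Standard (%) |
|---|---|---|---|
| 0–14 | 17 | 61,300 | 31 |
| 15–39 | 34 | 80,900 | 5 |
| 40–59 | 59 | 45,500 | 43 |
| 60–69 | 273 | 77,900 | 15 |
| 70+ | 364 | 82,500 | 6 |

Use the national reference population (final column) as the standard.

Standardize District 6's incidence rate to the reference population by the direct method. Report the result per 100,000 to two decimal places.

Age-specific rates per 100,000 for District 6: 27.73, 42.03, 129.67, 350.45, 441.21.
Standard weights: 0.31, 0.05, 0.43, 0.15, 0.06.
Standardized rate: 0.3100×27.73 + 0.0500×42.03 + 0.4300×129.67 + 0.1500×350.45 + 0.0600×441.21 = 145.4968 per 100,000.

145.50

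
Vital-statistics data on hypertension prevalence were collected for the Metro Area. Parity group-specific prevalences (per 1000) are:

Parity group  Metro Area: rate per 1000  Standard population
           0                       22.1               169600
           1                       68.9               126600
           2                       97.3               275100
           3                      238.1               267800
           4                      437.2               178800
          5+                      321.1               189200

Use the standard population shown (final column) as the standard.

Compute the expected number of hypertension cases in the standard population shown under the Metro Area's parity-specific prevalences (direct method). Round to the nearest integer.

Expected hypertension cases = Σ (standard pop × parity-specific rate ÷ 1000)
= 169600×22.1/1000 + 126600×68.9/1000 + 275100×97.3/1000 + 267800×238.1/1000 + 178800×437.2/1000 + 189200×321.1/1000
= 3748.16 + 8722.74 + 26767.23 + 63763.18 + 78171.36 + 60752.12 = 241924.79.

241925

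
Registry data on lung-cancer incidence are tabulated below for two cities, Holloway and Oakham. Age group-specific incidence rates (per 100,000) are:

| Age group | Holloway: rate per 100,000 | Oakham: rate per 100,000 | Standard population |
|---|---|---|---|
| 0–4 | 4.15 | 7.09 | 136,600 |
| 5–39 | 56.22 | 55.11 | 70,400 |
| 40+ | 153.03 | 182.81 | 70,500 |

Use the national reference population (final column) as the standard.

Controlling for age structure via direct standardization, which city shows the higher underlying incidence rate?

Oakham

Standard total = 277,500; weights = 0.4923, 0.2537, 0.2541.
Holloway: 0.4923×4.15 + 0.2537×56.22 + 0.2541×153.03 = 55.1834 per 100,000.
Oakham: 0.4923×7.09 + 0.2537×55.11 + 0.2541×182.81 = 63.9147 per 100,000.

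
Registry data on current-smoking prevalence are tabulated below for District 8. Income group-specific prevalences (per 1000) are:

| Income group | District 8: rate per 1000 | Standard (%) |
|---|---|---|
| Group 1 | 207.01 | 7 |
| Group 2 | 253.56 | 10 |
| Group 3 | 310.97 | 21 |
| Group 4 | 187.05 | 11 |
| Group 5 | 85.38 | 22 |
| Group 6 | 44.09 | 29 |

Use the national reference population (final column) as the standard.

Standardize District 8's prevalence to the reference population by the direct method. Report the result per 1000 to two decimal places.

Standard weights: 0.07, 0.10, 0.21, 0.11, 0.22, 0.29.
Standardized rate: 0.0700×207.01 + 0.1000×253.56 + 0.2100×310.97 + 0.1100×187.05 + 0.2200×85.38 + 0.2900×44.09 = 157.2956 per 1000.

157.30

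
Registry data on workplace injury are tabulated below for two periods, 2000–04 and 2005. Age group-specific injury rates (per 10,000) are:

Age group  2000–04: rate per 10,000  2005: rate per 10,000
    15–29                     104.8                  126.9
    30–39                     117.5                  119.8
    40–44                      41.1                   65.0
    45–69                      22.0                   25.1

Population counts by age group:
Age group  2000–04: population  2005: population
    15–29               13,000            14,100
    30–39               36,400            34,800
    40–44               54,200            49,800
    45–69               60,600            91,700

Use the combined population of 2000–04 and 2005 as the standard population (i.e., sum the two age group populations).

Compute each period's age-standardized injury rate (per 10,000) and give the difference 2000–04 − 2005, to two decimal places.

Combined standard total = 354,600; weights = 0.0764, 0.2008, 0.2933, 0.4295.
2000–04: 0.0764×104.8 + 0.2008×117.5 + 0.2933×41.1 + 0.4295×22.0 = 53.1051 per 10,000.
2005: 0.0764×126.9 + 0.2008×119.8 + 0.2933×65.0 + 0.4295×25.1 = 63.5970 per 10,000.
Difference = 53.1051 − 63.5970 = -10.4918.

-10.49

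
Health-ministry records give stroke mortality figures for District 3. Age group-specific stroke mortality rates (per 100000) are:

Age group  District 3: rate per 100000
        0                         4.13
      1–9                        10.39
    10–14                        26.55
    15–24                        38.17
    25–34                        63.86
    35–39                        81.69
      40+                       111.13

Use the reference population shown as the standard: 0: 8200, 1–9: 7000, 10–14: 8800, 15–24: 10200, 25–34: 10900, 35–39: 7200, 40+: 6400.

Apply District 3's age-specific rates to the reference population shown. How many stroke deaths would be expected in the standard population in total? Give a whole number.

Expected stroke deaths = Σ (standard pop × age-specific rate ÷ 100000)
= 8200×4.13/100000 + 7000×10.39/100000 + 8800×26.55/100000 + 10200×38.17/100000 + 10900×63.86/100000 + 7200×81.69/100000 + 6400×111.13/100000
= 0.34 + 0.73 + 2.34 + 3.89 + 6.96 + 5.88 + 7.11 = 27.25.

27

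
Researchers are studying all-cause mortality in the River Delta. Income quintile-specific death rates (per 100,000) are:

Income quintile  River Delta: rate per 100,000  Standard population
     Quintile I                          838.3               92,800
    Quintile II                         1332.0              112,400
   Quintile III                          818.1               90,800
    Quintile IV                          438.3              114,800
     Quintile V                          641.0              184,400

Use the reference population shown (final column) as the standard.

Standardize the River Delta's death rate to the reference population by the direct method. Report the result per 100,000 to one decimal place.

Standard total = 595,200; weights = 0.1559, 0.1888, 0.1526, 0.1929, 0.3098.
Standardized rate: 0.1559×838.3 + 0.1888×1332.0 + 0.1526×818.1 + 0.1929×438.3 + 0.3098×641.0 = 790.1743 per 100,000.

790.2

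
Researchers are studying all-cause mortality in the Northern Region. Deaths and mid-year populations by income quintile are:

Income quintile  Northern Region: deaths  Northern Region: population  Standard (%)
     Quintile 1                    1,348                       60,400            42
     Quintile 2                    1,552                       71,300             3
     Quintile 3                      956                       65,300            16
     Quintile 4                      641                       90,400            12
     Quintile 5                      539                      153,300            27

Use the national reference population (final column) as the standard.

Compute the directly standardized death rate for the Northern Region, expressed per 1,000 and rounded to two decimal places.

Income-specific rates per 1,000 for the Northern Region: 22.318, 21.767, 14.640, 7.091, 3.516.
Standard weights: 0.42, 0.03, 0.16, 0.12, 0.27.
Standardized rate: 0.4200×22.318 + 0.0300×21.767 + 0.1600×14.640 + 0.1200×7.091 + 0.2700×3.516 = 14.1691 per 1,000.

14.17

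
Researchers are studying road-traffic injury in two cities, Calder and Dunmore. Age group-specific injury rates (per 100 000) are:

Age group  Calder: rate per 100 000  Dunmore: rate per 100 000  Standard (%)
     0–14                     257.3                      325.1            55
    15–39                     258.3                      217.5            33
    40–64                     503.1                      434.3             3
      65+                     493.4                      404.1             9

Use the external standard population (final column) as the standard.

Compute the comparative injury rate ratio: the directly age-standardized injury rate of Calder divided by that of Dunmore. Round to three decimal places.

0.954

Standard weights: 0.55, 0.33, 0.03, 0.09.
Calder: 0.5500×257.3 + 0.3300×258.3 + 0.0300×503.1 + 0.0900×493.4 = 286.2530 per 100 000.
Dunmore: 0.5500×325.1 + 0.3300×217.5 + 0.0300×434.3 + 0.0900×404.1 = 299.9780 per 100 000.
Ratio = 286.2530 ÷ 299.9780 = 0.95425.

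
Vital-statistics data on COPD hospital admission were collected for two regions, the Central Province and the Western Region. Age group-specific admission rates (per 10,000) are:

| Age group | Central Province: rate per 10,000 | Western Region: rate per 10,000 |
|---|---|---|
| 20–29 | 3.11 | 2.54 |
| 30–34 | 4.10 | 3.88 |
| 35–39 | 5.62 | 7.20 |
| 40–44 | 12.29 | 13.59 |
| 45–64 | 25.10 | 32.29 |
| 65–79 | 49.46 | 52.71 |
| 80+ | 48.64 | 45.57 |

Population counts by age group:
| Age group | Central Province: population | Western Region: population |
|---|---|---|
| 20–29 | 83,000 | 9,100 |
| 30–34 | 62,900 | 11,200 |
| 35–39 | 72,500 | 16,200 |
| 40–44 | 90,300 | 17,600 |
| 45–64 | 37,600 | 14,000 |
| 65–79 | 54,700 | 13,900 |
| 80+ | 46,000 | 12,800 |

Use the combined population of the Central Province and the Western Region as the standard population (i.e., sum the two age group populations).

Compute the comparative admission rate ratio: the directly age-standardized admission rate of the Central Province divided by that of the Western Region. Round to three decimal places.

Combined standard total = 541,800; weights = 0.1700, 0.1368, 0.1637, 0.1992, 0.0952, 0.1266, 0.1085.
The Central Province: 0.1700×3.11 + 0.1368×4.10 + 0.1637×5.62 + 0.1992×12.29 + 0.0952×25.10 + 0.1266×49.46 + 0.1085×48.64 = 18.3887 per 10,000.
The Western Region: 0.1700×2.54 + 0.1368×3.88 + 0.1637×7.20 + 0.1992×13.59 + 0.0952×32.29 + 0.1266×52.71 + 0.1085×45.57 = 19.5423 per 10,000.
Ratio = 18.3887 ÷ 19.5423 = 0.94097.

0.941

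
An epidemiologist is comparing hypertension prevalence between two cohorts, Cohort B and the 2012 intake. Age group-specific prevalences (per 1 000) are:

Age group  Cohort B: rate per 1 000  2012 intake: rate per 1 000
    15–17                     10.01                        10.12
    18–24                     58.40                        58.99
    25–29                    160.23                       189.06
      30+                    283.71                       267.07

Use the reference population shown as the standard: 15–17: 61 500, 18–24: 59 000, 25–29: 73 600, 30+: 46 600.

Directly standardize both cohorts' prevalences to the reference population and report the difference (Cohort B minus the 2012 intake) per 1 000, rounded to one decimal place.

Standard total = 240 700; weights = 0.2555, 0.2451, 0.3058, 0.1936.
Cohort B: 0.2555×10.01 + 0.2451×58.40 + 0.3058×160.23 + 0.1936×283.71 = 120.7936 per 1 000.
The 2012 intake: 0.2555×10.12 + 0.2451×58.99 + 0.3058×189.06 + 0.1936×267.07 = 126.5603 per 1 000.
Difference = 120.7936 − 126.5603 = -5.7667.

-5.8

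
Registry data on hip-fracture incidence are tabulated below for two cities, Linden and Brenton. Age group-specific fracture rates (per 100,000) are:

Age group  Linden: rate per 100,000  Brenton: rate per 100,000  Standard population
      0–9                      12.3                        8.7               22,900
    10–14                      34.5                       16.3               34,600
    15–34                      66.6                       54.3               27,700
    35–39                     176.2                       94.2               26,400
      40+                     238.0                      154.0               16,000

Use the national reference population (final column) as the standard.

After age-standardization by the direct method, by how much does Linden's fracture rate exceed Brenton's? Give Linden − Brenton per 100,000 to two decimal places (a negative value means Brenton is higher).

Standard total = 127,600; weights = 0.1795, 0.2712, 0.2171, 0.2069, 0.1254.
Linden: 0.1795×12.3 + 0.2712×34.5 + 0.2171×66.6 + 0.2069×176.2 + 0.1254×238.0 = 92.3187 per 100,000.
Brenton: 0.1795×8.7 + 0.2712×16.3 + 0.2171×54.3 + 0.2069×94.2 + 0.1254×154.0 = 56.5690 per 100,000.
Difference = 92.3187 − 56.5690 = 35.7498.

35.75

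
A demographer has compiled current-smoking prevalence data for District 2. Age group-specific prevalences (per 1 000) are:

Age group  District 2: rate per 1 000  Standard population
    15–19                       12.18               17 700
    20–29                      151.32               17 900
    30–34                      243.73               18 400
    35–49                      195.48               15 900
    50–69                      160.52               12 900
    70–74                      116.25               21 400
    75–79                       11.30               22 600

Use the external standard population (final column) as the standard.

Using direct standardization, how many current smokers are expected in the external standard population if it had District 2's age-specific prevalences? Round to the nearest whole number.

Expected current smokers = Σ (standard pop × age-specific rate ÷ 1 000)
= 17 700×12.18/1 000 + 17 900×151.32/1 000 + 18 400×243.73/1 000 + 15 900×195.48/1 000 + 12 900×160.52/1 000 + 21 400×116.25/1 000 + 22 600×11.30/1 000
= 215.59 + 2708.63 + 4484.63 + 3108.13 + 2070.71 + 2487.75 + 255.38 = 15330.82.

15331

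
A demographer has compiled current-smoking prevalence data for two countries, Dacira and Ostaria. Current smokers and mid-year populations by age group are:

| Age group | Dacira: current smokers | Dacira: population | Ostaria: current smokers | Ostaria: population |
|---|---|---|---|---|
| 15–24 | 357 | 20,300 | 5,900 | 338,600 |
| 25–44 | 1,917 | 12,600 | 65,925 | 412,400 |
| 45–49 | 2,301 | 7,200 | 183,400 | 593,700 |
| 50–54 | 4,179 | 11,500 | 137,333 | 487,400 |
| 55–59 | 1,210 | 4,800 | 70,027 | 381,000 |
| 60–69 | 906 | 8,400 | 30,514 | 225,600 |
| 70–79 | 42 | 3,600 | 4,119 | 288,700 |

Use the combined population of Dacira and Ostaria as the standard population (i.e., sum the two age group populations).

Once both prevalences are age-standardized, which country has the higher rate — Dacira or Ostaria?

Dacira

Age-specific rates per 1,000 for Dacira: 17.586, 152.143, 319.583, 363.391, 252.083, 107.857, 11.667.
For Ostaria: 17.425, 159.857, 308.910, 281.767, 183.798, 135.257, 14.267.
Combined standard total = 2,795,800; weights = 0.1284, 0.1520, 0.2149, 0.1784, 0.1380, 0.0837, 0.1045.
Dacira: 0.1284×17.586 + 0.1520×152.143 + 0.2149×319.583 + 0.1784×363.391 + 0.1380×252.083 + 0.0837×107.857 + 0.1045×11.667 = 203.9518 per 1,000.
Ostaria: 0.1284×17.425 + 0.1520×159.857 + 0.2149×308.910 + 0.1784×281.767 + 0.1380×183.798 + 0.0837×135.257 + 0.1045×14.267 = 181.3864 per 1,000.
The crude rates (159.53 vs 182.30) would put Ostaria higher, but that reflects its age composition; once standardized to a common age structure, Dacira has the higher underlying rate.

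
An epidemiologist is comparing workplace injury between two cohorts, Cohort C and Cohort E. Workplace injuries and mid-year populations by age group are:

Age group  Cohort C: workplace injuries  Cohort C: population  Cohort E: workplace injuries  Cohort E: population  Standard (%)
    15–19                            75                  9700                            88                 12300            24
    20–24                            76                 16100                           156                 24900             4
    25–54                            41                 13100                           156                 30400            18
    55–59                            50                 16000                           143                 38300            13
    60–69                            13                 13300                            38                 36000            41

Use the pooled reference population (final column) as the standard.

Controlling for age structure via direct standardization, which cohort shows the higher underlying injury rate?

Cohort E

Age-specific rates per 10000 for Cohort C: 77.32, 47.20, 31.30, 31.25, 9.77.
For Cohort E: 71.54, 62.65, 51.32, 37.34, 10.56.
Standard weights: 0.24, 0.04, 0.18, 0.13, 0.41.
Cohort C: 0.2400×77.32 + 0.0400×47.20 + 0.1800×31.30 + 0.1300×31.25 + 0.4100×9.77 = 34.1485 per 10000.
Cohort E: 0.2400×71.54 + 0.0400×62.65 + 0.1800×51.32 + 0.1300×37.34 + 0.4100×10.56 = 38.0952 per 10000.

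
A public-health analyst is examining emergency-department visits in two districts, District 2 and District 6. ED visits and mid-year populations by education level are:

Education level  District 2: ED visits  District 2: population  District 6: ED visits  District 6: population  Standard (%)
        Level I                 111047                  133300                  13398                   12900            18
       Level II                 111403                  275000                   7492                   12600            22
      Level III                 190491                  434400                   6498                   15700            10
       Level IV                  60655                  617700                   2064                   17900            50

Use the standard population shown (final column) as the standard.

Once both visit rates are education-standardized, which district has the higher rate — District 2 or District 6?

Education-specific rates per 1000 for District 2: 833.061, 405.102, 438.515, 98.195.
For District 6: 1038.605, 594.603, 413.885, 115.307.
Standard weights: 0.18, 0.22, 0.10, 0.50.
District 2: 0.1800×833.061 + 0.2200×405.102 + 0.1000×438.515 + 0.5000×98.195 = 332.0223 per 1000.
District 6: 0.1800×1038.605 + 0.2200×594.603 + 0.1000×413.885 + 0.5000×115.307 = 416.8037 per 1000.

District 6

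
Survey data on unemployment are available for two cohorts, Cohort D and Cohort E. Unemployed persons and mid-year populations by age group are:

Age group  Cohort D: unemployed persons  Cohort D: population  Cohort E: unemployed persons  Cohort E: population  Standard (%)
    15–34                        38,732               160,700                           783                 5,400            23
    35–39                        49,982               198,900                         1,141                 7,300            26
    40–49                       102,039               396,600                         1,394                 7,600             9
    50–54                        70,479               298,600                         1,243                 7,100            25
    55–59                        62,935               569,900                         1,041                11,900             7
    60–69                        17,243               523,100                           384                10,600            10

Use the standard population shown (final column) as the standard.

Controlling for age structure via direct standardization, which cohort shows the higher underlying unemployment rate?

Cohort D

Age-specific rates per 1,000 for Cohort D: 241.021, 251.292, 257.284, 236.031, 110.432, 32.963.
For Cohort E: 145.000, 156.301, 183.421, 175.070, 87.479, 36.226.
Standard weights: 0.23, 0.26, 0.09, 0.25, 0.07, 0.10.
Cohort D: 0.2300×241.021 + 0.2600×251.292 + 0.0900×257.284 + 0.2500×236.031 + 0.0700×110.432 + 0.1000×32.963 = 213.9607 per 1,000.
Cohort E: 0.2300×145.000 + 0.2600×156.301 + 0.0900×183.421 + 0.2500×175.070 + 0.0700×87.479 + 0.1000×36.226 = 144.0100 per 1,000.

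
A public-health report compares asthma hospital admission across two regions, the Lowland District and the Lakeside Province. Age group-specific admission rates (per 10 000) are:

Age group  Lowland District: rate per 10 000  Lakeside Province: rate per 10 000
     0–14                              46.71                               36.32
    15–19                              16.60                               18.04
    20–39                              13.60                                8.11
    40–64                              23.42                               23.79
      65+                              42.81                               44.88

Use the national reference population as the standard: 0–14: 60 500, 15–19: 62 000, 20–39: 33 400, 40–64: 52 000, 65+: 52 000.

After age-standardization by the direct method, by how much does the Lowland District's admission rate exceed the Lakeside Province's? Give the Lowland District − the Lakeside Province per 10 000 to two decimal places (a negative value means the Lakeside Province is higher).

Standard total = 259 900; weights = 0.2328, 0.2386, 0.1285, 0.2001, 0.2001.
The Lowland District: 0.2328×46.71 + 0.2386×16.60 + 0.1285×13.60 + 0.2001×23.42 + 0.2001×42.81 = 29.8321 per 10 000.
The Lakeside Province: 0.2328×36.32 + 0.2386×18.04 + 0.1285×8.11 + 0.2001×23.79 + 0.2001×44.88 = 27.5396 per 10 000.
Difference = 29.8321 − 27.5396 = 2.2924.

2.29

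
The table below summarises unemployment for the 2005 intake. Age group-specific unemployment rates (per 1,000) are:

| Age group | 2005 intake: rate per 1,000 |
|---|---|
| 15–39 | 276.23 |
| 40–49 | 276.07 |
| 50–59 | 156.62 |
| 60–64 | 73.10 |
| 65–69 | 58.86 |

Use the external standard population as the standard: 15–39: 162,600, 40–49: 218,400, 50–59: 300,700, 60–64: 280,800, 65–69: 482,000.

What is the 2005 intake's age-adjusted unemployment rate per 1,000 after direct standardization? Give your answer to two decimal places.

139.29

Standard total = 1,444,500; weights = 0.1126, 0.1512, 0.2082, 0.1944, 0.3337.
Standardized rate: 0.1126×276.23 + 0.1512×276.07 + 0.2082×156.62 + 0.1944×73.10 + 0.3337×58.86 = 139.2879 per 1,000.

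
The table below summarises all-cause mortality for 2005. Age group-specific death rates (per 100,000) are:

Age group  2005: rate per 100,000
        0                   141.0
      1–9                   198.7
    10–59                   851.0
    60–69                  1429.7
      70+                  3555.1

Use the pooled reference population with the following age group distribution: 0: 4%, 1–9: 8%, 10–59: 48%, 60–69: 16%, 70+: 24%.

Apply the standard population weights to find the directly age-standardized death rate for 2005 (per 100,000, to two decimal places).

Standard weights: 0.04, 0.08, 0.48, 0.16, 0.24.
Standardized rate: 0.0400×141.0 + 0.0800×198.7 + 0.4800×851.0 + 0.1600×1429.7 + 0.2400×3555.1 = 1511.9920 per 100,000.

1511.99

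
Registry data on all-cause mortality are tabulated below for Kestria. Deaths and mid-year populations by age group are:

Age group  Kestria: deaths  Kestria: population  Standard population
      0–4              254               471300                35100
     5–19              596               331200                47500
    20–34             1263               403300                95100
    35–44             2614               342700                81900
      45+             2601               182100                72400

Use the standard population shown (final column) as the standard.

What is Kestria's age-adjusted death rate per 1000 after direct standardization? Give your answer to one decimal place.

Age-specific rates per 1000 for Kestria: 0.539, 1.800, 3.132, 7.628, 14.283.
Standard total = 332000; weights = 0.1057, 0.1431, 0.2864, 0.2467, 0.2181.
Standardized rate: 0.1057×0.539 + 0.1431×1.800 + 0.2864×3.132 + 0.2467×7.628 + 0.2181×14.283 = 6.2079 per 1000.

6.2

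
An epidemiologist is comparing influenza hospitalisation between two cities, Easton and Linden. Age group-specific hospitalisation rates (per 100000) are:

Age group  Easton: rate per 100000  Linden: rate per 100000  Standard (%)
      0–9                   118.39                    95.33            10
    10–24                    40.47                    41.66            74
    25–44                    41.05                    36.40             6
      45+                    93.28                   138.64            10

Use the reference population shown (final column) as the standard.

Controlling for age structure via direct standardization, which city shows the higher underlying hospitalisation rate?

Linden

Standard weights: 0.10, 0.74, 0.06, 0.10.
Easton: 0.1000×118.39 + 0.7400×40.47 + 0.0600×41.05 + 0.1000×93.28 = 53.5778 per 100000.
Linden: 0.1000×95.33 + 0.7400×41.66 + 0.0600×36.40 + 0.1000×138.64 = 56.4094 per 100000.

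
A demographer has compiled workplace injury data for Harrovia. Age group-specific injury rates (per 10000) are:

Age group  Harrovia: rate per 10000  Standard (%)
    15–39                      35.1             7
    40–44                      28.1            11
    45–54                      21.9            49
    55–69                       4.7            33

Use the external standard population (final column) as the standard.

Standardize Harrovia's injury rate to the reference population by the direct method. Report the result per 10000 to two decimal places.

Standard weights: 0.07, 0.11, 0.49, 0.33.
Standardized rate: 0.0700×35.1 + 0.1100×28.1 + 0.4900×21.9 + 0.3300×4.7 = 17.8300 per 10000.

17.83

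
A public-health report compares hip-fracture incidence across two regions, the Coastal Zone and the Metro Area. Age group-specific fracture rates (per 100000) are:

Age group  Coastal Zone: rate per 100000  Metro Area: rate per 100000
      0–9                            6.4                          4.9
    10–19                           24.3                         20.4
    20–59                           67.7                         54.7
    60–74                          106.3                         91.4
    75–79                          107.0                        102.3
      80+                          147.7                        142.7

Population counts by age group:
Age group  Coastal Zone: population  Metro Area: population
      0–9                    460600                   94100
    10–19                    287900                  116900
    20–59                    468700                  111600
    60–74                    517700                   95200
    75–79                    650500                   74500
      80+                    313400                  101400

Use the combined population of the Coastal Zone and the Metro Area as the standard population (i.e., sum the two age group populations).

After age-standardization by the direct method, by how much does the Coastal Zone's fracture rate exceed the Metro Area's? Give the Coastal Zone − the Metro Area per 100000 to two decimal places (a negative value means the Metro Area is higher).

Combined standard total = 3292500; weights = 0.1685, 0.1229, 0.1762, 0.1862, 0.2202, 0.1260.
The Coastal Zone: 0.1685×6.4 + 0.1229×24.3 + 0.1762×67.7 + 0.1862×106.3 + 0.2202×107.0 + 0.1260×147.7 = 77.9545 per 100000.
The Metro Area: 0.1685×4.9 + 0.1229×20.4 + 0.1762×54.7 + 0.1862×91.4 + 0.2202×102.3 + 0.1260×142.7 = 70.4926 per 100000.
Difference = 77.9545 − 70.4926 = 7.4619.

7.46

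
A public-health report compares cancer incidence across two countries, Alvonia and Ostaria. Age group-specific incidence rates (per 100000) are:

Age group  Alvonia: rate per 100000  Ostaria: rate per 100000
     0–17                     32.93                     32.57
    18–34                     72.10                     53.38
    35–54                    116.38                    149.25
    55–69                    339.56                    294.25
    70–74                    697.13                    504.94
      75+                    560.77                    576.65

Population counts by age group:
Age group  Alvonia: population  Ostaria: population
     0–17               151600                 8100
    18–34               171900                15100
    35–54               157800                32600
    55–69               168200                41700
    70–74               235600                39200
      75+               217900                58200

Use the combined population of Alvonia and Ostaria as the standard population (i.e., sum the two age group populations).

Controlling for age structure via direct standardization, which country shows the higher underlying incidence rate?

Alvonia

Combined standard total = 1297900; weights = 0.1230, 0.1441, 0.1467, 0.1617, 0.2117, 0.2127.
Alvonia: 0.1230×32.93 + 0.1441×72.10 + 0.1467×116.38 + 0.1617×339.56 + 0.2117×697.13 + 0.2127×560.77 = 353.3199 per 100000.
Ostaria: 0.1230×32.57 + 0.1441×53.38 + 0.1467×149.25 + 0.1617×294.25 + 0.2117×504.94 + 0.2127×576.65 = 310.7592 per 100000.
The crude rates (343.88 vs 367.16) would put Ostaria higher, but that reflects its age composition; once standardized to a common age structure, Alvonia has the higher underlying rate.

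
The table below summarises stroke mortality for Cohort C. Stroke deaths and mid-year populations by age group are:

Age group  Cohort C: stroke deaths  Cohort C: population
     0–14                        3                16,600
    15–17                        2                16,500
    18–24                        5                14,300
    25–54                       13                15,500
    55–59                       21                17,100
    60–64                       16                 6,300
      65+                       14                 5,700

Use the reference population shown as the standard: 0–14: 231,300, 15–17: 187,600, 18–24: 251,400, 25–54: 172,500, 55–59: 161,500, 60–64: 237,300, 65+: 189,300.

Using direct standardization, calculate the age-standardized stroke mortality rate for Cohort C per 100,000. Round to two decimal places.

Age-specific rates per 100,000 for Cohort C: 18.07, 12.12, 34.97, 83.87, 122.81, 253.97, 245.61.
Standard total = 1,430,900; weights = 0.1616, 0.1311, 0.1757, 0.1206, 0.1129, 0.1658, 0.1323.
Standardized rate: 0.1616×18.07 + 0.1311×12.12 + 0.1757×34.97 + 0.1206×83.87 + 0.1129×122.81 + 0.1658×253.97 + 0.1323×245.61 = 109.2367 per 100,000.

109.24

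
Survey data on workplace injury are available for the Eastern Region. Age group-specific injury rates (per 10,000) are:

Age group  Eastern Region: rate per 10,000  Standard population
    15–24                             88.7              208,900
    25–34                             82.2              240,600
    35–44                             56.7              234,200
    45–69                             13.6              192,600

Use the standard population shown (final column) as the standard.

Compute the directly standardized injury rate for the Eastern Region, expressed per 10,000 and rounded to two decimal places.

61.86

Standard total = 876,300; weights = 0.2384, 0.2746, 0.2673, 0.2198.
Standardized rate: 0.2384×88.7 + 0.2746×82.2 + 0.2673×56.7 + 0.2198×13.6 = 61.8570 per 10,000.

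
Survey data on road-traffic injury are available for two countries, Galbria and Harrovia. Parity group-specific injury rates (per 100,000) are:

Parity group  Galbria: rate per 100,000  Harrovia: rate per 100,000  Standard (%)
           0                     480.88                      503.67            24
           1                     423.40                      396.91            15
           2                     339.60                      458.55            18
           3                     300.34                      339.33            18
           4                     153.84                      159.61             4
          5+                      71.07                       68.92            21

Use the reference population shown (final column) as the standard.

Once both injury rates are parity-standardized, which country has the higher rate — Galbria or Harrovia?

Standard weights: 0.24, 0.15, 0.18, 0.18, 0.04, 0.21.
Galbria: 0.2400×480.88 + 0.1500×423.40 + 0.1800×339.60 + 0.1800×300.34 + 0.0400×153.84 + 0.2100×71.07 = 315.1887 per 100,000.
Harrovia: 0.2400×503.67 + 0.1500×396.91 + 0.1800×458.55 + 0.1800×339.33 + 0.0400×159.61 + 0.2100×68.92 = 344.8933 per 100,000.

Harrovia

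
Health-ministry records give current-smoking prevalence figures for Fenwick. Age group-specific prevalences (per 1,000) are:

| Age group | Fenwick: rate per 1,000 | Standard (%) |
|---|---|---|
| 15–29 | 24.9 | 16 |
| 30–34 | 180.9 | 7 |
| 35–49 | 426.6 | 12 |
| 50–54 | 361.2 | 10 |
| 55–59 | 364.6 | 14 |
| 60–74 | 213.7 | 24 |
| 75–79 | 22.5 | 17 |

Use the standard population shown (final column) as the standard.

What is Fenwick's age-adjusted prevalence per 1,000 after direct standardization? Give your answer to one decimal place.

210.1

Standard weights: 0.16, 0.07, 0.12, 0.10, 0.14, 0.24, 0.17.
Standardized rate: 0.1600×24.9 + 0.0700×180.9 + 0.1200×426.6 + 0.1000×361.2 + 0.1400×364.6 + 0.2400×213.7 + 0.1700×22.5 = 210.1160 per 1,000.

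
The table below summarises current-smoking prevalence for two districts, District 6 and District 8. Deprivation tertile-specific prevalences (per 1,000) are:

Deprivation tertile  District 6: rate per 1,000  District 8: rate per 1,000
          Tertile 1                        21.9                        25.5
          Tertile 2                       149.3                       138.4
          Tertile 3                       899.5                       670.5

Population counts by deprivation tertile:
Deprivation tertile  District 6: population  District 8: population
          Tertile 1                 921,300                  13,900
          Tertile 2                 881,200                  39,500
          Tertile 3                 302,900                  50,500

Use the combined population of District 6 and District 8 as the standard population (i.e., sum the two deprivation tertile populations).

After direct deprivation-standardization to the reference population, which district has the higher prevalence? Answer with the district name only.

Combined standard total = 2,209,300; weights = 0.4233, 0.4167, 0.1600.
District 6: 0.4233×21.9 + 0.4167×149.3 + 0.1600×899.5 = 215.3735 per 1,000.
District 8: 0.4233×25.5 + 0.4167×138.4 + 0.1600×670.5 = 175.7241 per 1,000.
The crude rates (201.48 vs 381.92) would put District 8 higher, but that reflects its deprivation composition; once standardized to a common deprivation structure, District 6 has the higher underlying rate.

District 6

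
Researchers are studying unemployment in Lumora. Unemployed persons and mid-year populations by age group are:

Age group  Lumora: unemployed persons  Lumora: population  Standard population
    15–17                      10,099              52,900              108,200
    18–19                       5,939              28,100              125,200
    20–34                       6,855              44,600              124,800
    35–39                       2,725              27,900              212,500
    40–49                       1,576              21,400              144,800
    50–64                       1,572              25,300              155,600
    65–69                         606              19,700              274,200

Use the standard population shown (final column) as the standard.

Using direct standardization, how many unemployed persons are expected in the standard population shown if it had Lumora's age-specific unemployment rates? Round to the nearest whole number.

115821

Age-specific rates per 1,000 for Lumora: 190.907, 211.352, 153.700, 97.670, 73.645, 62.134, 30.761.
Expected unemployed persons = Σ (standard pop × age-specific rate ÷ 1,000)
= 108,200×190.907/1,000 + 125,200×211.352/1,000 + 124,800×153.700/1,000 + 212,500×97.670/1,000 + 144,800×73.645/1,000 + 155,600×62.134/1,000 + 274,200×30.761/1,000
= 20656.18 + 26461.31 + 19181.70 + 20754.93 + 10663.78 + 9668.11 + 8434.78 = 115820.79.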